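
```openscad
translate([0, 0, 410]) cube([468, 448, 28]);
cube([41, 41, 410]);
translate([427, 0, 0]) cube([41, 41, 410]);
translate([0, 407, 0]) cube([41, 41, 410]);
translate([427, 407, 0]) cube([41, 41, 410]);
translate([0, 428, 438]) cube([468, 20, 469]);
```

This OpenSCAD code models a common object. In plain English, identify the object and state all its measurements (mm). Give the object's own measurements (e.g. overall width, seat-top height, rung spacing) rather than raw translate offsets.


A chair. The seat is a 468×448×28 mm slab with its top at z = 438 mm, on four 41×41 mm corner legs (flush with the seat edges, standing on z = 0). A flat backrest 20 mm thick, 469 mm tall, spans the full seat width and rises from the seat top along its +y edge, rear face flush with the rear of the seat.


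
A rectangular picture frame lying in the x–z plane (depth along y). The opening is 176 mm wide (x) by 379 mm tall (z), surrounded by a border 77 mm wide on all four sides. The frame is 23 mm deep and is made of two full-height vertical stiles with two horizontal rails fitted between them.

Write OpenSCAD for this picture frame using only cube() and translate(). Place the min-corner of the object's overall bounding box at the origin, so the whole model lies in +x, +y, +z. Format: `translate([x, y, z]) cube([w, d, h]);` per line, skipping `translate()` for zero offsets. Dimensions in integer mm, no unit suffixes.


cube([77, 23, 533]);
translate([253, 0, 0]) cube([77, 23, 533]);
translate([77, 0, 0]) cube([176, 23, 77]);
translate([77, 0, 456]) cube([176, 23, 77]);


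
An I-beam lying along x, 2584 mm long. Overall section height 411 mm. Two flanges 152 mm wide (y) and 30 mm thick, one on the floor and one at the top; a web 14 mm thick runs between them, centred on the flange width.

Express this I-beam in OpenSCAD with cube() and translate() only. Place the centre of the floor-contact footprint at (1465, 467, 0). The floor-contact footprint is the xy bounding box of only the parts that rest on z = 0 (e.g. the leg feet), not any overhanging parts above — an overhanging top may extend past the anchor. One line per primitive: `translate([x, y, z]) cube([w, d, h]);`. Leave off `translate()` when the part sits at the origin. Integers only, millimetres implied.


translate([173, 391, 0]) cube([2584, 152, 30]);
translate([173, 460, 30]) cube([2584, 14, 351]);
translate([173, 391, 381]) cube([2584, 152, 30]);


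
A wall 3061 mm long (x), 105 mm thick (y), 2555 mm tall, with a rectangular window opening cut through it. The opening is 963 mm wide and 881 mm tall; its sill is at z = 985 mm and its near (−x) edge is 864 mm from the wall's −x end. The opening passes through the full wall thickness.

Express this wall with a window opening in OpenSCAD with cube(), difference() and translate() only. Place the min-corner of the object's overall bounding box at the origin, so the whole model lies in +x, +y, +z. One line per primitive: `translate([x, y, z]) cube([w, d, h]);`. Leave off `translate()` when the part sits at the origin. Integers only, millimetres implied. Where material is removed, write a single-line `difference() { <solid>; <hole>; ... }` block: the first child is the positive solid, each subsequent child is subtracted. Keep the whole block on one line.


difference() { cube([3061, 105, 2555]); translate([864, 0, 985]) cube([963, 105, 881]); }


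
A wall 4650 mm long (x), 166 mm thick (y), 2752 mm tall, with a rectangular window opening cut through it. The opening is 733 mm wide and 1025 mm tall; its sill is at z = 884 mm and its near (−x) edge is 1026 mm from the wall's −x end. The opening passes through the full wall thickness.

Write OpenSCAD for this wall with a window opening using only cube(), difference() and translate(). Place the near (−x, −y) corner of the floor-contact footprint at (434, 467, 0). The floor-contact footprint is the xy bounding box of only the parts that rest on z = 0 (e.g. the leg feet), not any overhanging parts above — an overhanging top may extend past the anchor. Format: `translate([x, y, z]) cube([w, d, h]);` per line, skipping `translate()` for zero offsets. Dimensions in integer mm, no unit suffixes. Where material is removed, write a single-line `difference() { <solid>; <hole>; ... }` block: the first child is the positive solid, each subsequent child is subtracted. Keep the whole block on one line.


difference() { translate([434, 467, 0]) cube([4650, 166, 2752]); translate([1460, 467, 884]) cube([733, 166, 1025]); }


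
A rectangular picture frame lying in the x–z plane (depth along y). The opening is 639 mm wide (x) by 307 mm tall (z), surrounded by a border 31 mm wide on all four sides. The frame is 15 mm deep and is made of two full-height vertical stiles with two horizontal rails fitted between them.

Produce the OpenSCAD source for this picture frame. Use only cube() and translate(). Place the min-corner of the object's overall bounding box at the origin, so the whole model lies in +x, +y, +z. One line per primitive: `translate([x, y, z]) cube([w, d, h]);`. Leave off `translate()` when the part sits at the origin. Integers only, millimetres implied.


cube([31, 15, 369]);
translate([670, 0, 0]) cube([31, 15, 369]);
translate([31, 0, 0]) cube([639, 15, 31]);
translate([31, 0, 338]) cube([639, 15, 31]);


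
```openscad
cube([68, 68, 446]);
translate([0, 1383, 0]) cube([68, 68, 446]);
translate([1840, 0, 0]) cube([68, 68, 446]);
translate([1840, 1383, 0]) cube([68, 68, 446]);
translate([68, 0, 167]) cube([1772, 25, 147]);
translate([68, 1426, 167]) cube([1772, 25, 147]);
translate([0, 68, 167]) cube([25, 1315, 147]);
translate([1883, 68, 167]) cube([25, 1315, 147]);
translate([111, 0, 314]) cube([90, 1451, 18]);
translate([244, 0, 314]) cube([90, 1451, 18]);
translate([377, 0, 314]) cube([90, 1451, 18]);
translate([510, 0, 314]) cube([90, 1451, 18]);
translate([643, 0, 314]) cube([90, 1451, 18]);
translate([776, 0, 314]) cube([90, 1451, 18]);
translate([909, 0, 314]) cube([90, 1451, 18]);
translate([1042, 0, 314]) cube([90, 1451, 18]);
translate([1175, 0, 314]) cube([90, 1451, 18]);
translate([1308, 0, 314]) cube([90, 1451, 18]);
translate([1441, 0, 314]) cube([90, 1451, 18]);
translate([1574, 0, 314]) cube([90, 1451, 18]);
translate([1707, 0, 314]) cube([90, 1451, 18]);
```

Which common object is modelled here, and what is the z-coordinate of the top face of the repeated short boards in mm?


A bed frame. The slat-top height is 332 mm.

Four posts, four rails, and a row of slats — a bed frame. Slats sit on the rails at z = 167 + 147 = 314; with slat thickness 18, the top is 332 mm.


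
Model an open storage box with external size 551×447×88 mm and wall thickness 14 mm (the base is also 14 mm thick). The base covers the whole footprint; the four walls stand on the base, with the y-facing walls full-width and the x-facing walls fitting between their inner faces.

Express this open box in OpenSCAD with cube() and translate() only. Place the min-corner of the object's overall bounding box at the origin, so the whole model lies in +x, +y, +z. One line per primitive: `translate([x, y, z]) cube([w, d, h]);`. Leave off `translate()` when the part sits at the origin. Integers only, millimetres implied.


cube([551, 447, 14]);
translate([0, 0, 14]) cube([551, 14, 74]);
translate([0, 433, 14]) cube([551, 14, 74]);
translate([0, 14, 14]) cube([14, 419, 74]);
translate([537, 14, 14]) cube([14, 419, 74]);


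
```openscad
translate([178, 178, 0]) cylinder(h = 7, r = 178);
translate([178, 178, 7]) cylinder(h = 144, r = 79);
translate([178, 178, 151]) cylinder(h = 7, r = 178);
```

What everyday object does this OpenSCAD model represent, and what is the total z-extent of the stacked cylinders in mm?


A spool. The overall height is 158 mm.

Three coaxial cylinders, large–small–large — a spool. Two 7 mm flanges and a 144 mm core give 7 + 144 + 7 = 158 mm.


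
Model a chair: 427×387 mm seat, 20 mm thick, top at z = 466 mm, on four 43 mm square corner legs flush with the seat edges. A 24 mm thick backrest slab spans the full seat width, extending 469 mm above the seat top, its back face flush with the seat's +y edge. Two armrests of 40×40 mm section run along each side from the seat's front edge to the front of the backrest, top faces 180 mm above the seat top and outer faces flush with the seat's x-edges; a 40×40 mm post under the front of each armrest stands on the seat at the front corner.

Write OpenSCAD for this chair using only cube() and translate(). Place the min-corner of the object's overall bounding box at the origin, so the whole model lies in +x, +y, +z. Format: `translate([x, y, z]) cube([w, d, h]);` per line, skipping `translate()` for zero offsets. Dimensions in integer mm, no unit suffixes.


translate([0, 0, 446]) cube([427, 387, 20]);
cube([43, 43, 446]);
translate([384, 0, 0]) cube([43, 43, 446]);
translate([0, 344, 0]) cube([43, 43, 446]);
translate([384, 344, 0]) cube([43, 43, 446]);
translate([0, 363, 466]) cube([427, 24, 469]);
translate([0, 0, 606]) cube([40, 363, 40]);
translate([387, 0, 606]) cube([40, 363, 40]);
translate([0, 0, 466]) cube([40, 40, 140]);
translate([387, 0, 466]) cube([40, 40, 140]);


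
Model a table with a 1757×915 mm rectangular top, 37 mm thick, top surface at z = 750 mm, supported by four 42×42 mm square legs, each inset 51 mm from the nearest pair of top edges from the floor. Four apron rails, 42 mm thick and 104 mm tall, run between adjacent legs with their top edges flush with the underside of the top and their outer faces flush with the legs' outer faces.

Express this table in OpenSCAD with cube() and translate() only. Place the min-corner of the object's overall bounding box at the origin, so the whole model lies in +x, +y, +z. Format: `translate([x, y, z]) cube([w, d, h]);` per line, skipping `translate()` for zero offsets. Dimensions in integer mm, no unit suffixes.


translate([0, 0, 713]) cube([1757, 915, 37]);
translate([51, 51, 0]) cube([42, 42, 713]);
translate([1664, 51, 0]) cube([42, 42, 713]);
translate([51, 822, 0]) cube([42, 42, 713]);
translate([1664, 822, 0]) cube([42, 42, 713]);
translate([93, 51, 609]) cube([1571, 42, 104]);
translate([93, 822, 609]) cube([1571, 42, 104]);
translate([51, 93, 609]) cube([42, 729, 104]);
translate([1664, 93, 609]) cube([42, 729, 104]);


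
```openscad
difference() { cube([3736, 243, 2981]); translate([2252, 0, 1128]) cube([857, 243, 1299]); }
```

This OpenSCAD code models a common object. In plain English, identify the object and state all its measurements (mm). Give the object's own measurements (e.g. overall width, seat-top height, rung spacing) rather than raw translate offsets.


A wall 3736 mm long (x), 243 mm thick (y), 2981 mm tall, with a rectangular window opening cut through it. The opening is 857 mm wide and 1299 mm tall; its sill is at z = 1128 mm and its near (−x) edge is 2252 mm from the wall's −x end. The opening passes through the full wall thickness.


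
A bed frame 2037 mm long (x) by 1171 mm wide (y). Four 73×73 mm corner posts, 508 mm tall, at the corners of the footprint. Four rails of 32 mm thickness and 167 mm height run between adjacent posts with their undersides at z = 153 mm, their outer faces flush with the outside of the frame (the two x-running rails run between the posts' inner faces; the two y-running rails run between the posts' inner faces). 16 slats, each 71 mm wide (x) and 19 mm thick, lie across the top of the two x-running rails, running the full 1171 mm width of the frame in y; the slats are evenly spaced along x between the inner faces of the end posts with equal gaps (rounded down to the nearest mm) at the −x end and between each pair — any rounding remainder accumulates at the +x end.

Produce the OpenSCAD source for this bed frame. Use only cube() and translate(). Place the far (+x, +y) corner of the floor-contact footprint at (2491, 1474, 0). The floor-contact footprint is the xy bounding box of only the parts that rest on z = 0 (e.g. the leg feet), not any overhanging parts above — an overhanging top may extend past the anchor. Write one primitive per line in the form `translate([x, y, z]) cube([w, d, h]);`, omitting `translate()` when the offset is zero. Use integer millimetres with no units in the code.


translate([454, 303, 0]) cube([73, 73, 508]);
translate([454, 1401, 0]) cube([73, 73, 508]);
translate([2418, 303, 0]) cube([73, 73, 508]);
translate([2418, 1401, 0]) cube([73, 73, 508]);
translate([527, 303, 153]) cube([1891, 32, 167]);
translate([527, 1442, 153]) cube([1891, 32, 167]);
translate([454, 376, 153]) cube([32, 1025, 167]);
translate([2459, 376, 153]) cube([32, 1025, 167]);
translate([571, 303, 320]) cube([71, 1171, 19]);
translate([686, 303, 320]) cube([71, 1171, 19]);
translate([801, 303, 320]) cube([71, 1171, 19]);
translate([916, 303, 320]) cube([71, 1171, 19]);
translate([1031, 303, 320]) cube([71, 1171, 19]);
translate([1146, 303, 320]) cube([71, 1171, 19]);
translate([1261, 303, 320]) cube([71, 1171, 19]);
translate([1376, 303, 320]) cube([71, 1171, 19]);
translate([1491, 303, 320]) cube([71, 1171, 19]);
translate([1606, 303, 320]) cube([71, 1171, 19]);
translate([1721, 303, 320]) cube([71, 1171, 19]);
translate([1836, 303, 320]) cube([71, 1171, 19]);
translate([1951, 303, 320]) cube([71, 1171, 19]);
translate([2066, 303, 320]) cube([71, 1171, 19]);
translate([2181, 303, 320]) cube([71, 1171, 19]);
translate([2296, 303, 320]) cube([71, 1171, 19]);


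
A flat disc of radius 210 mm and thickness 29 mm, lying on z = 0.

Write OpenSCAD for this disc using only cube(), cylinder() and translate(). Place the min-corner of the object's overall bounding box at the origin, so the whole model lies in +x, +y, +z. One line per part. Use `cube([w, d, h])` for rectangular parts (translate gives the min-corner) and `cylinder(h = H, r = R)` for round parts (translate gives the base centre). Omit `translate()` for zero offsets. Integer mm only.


translate([210, 210, 0]) cylinder(h = 29, r = 210);


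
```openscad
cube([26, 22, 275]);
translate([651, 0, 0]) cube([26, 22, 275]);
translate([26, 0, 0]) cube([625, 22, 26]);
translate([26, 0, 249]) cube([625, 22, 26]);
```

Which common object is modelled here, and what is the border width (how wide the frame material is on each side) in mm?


A picture frame. The border width is 26 mm.

Four thin pieces enclosing a rectangular opening — a picture frame. The two full-height stiles are 275 mm tall; the top rail sits at z = 249 and is 26 mm tall, so the border above the opening is 275 − 249 = 26 mm, matching the stile x-width.


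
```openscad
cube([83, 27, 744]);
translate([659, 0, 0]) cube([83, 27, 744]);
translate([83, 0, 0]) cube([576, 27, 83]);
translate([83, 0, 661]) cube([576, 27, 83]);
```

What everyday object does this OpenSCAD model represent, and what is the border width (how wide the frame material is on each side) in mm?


A picture frame. The border width is 83 mm.

Four thin pieces enclosing a rectangular opening — a picture frame. The two full-height stiles are 744 mm tall; the top rail sits at z = 661 and is 83 mm tall, so the border above the opening is 744 − 661 = 83 mm, matching the stile x-width.


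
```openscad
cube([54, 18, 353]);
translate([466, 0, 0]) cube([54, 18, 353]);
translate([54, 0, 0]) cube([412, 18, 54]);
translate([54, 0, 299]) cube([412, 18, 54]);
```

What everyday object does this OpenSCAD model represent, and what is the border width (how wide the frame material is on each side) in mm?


A picture frame. The border width is 54 mm.

Four thin pieces enclosing a rectangular opening — a picture frame. The two full-height stiles are 353 mm tall; the top rail sits at z = 299 and is 54 mm tall, so the border above the opening is 353 − 299 = 54 mm, matching the stile x-width.


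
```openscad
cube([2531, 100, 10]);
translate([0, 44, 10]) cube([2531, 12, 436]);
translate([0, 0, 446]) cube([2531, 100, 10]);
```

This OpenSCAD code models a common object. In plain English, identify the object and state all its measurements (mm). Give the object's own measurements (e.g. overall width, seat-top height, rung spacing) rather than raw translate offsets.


An I-beam lying along x, 2531 mm long. Overall section height 456 mm. Two flanges 100 mm wide (y) and 10 mm thick, one on the floor and one at the top; a web 12 mm thick runs between them, centred on the flange width.


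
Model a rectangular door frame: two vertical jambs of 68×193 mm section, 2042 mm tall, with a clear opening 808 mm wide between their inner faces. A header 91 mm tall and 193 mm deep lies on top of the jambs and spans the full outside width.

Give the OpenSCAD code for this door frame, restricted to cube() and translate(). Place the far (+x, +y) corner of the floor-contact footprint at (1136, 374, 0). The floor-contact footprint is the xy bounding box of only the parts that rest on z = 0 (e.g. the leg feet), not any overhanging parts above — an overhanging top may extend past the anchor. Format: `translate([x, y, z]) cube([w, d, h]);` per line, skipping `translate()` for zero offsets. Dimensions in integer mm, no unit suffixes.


translate([192, 181, 0]) cube([68, 193, 2042]);
translate([1068, 181, 0]) cube([68, 193, 2042]);
translate([192, 181, 2042]) cube([944, 193, 91]);


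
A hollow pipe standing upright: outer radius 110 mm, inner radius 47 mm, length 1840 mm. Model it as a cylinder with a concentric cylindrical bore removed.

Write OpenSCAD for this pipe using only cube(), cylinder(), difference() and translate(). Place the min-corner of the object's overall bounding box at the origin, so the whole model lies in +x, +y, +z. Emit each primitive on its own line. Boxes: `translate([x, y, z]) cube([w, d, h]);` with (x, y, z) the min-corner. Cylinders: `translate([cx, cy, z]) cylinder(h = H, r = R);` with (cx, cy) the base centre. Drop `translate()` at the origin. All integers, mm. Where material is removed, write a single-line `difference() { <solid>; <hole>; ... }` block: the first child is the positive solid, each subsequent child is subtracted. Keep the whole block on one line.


difference() { translate([110, 110, 0]) cylinder(h = 1840, r = 110); translate([110, 110, 0]) cylinder(h = 1840, r = 47); }


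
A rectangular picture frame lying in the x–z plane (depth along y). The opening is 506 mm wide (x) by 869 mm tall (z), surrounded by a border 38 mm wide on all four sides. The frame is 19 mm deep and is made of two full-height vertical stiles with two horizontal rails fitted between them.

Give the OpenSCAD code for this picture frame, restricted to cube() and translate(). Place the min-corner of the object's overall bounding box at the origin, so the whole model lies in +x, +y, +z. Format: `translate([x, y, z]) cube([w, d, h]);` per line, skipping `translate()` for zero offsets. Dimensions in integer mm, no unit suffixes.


cube([38, 19, 945]);
translate([544, 0, 0]) cube([38, 19, 945]);
translate([38, 0, 0]) cube([506, 19, 38]);
translate([38, 0, 907]) cube([506, 19, 38]);


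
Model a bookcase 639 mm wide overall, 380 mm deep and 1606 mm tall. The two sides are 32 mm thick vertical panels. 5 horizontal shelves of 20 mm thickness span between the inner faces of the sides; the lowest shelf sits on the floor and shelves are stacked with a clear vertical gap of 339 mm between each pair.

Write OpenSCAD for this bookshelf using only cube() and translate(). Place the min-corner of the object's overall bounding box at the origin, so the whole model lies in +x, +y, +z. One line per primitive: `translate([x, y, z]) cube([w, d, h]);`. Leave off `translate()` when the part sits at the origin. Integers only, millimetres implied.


cube([32, 380, 1606]);
translate([607, 0, 0]) cube([32, 380, 1606]);
translate([32, 0, 0]) cube([575, 380, 20]);
translate([32, 0, 359]) cube([575, 380, 20]);
translate([32, 0, 718]) cube([575, 380, 20]);
translate([32, 0, 1077]) cube([575, 380, 20]);
translate([32, 0, 1436]) cube([575, 380, 20]);


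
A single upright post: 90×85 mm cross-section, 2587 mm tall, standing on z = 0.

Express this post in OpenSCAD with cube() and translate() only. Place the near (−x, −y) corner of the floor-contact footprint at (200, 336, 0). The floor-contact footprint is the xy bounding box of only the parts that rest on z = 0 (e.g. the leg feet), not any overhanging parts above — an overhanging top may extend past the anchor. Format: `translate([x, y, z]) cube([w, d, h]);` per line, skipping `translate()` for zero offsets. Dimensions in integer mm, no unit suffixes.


translate([200, 336, 0]) cube([90, 85, 2587]);


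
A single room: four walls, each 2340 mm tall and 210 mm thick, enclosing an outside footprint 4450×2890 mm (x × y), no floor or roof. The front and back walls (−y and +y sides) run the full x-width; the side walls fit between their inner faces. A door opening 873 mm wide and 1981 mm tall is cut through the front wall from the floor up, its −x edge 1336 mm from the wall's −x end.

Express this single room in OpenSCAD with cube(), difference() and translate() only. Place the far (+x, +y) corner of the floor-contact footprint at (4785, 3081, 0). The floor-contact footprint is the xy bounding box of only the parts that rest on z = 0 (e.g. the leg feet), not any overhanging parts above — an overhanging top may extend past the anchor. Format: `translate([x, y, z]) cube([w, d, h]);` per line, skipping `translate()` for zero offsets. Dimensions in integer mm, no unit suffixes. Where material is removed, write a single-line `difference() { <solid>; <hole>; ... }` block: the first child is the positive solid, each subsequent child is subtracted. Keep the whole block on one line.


difference() { translate([335, 191, 0]) cube([4450, 210, 2340]); translate([1671, 191, 0]) cube([873, 210, 1981]); }
translate([335, 2871, 0]) cube([4450, 210, 2340]);
translate([335, 401, 0]) cube([210, 2470, 2340]);
translate([4575, 401, 0]) cube([210, 2470, 2340]);


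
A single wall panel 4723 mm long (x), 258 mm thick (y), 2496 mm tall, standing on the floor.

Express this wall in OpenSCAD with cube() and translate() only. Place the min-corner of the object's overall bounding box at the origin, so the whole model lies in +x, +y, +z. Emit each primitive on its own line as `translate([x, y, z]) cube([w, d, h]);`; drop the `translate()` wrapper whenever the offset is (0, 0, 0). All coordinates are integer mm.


cube([4723, 258, 2496]);


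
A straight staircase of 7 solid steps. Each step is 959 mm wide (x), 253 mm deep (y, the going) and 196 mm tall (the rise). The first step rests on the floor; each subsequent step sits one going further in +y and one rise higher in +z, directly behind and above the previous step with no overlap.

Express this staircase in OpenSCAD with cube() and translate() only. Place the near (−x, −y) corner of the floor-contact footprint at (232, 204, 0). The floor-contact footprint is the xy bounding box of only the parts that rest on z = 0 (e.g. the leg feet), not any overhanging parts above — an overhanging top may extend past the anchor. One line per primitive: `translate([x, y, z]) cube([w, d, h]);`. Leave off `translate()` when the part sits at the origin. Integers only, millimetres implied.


translate([232, 204, 0]) cube([959, 253, 196]);
translate([232, 457, 196]) cube([959, 253, 196]);
translate([232, 710, 392]) cube([959, 253, 196]);
translate([232, 963, 588]) cube([959, 253, 196]);
translate([232, 1216, 784]) cube([959, 253, 196]);
translate([232, 1469, 980]) cube([959, 253, 196]);
translate([232, 1722, 1176]) cube([959, 253, 196]);


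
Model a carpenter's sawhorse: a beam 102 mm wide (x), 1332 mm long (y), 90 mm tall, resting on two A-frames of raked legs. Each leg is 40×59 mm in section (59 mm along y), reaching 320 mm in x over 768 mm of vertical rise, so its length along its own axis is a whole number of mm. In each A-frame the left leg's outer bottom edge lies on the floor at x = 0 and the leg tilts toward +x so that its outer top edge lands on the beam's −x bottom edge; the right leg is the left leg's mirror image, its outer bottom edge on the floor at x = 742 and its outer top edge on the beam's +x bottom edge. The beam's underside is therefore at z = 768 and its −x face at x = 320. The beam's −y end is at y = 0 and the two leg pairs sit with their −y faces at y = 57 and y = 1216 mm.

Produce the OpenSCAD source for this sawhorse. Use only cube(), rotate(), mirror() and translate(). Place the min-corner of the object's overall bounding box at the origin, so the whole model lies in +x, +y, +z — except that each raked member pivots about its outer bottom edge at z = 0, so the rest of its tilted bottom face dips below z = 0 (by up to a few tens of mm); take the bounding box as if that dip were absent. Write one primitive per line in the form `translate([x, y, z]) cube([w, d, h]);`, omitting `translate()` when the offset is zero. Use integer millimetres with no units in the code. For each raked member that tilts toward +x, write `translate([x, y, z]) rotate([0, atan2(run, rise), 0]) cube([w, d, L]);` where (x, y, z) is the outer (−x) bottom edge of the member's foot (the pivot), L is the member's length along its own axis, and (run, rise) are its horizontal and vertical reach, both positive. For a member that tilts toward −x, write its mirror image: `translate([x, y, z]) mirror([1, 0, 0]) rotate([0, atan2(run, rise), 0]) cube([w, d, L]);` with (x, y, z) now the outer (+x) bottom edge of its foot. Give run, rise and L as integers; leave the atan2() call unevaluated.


// leg length = √(320² + 768²) = 832
// right-leg outer foot x = 2·320 + 102 = 742
// beam min-corner = (320, 0, 768)
translate([320, 0, 768]) cube([102, 1332, 90]);
translate([0, 57, 0]) rotate([0, atan2(320, 768), 0]) cube([40, 59, 832]);
translate([742, 57, 0]) mirror([1, 0, 0]) rotate([0, atan2(320, 768), 0]) cube([40, 59, 832]);
translate([0, 1216, 0]) rotate([0, atan2(320, 768), 0]) cube([40, 59, 832]);
translate([742, 1216, 0]) mirror([1, 0, 0]) rotate([0, atan2(320, 768), 0]) cube([40, 59, 832]);


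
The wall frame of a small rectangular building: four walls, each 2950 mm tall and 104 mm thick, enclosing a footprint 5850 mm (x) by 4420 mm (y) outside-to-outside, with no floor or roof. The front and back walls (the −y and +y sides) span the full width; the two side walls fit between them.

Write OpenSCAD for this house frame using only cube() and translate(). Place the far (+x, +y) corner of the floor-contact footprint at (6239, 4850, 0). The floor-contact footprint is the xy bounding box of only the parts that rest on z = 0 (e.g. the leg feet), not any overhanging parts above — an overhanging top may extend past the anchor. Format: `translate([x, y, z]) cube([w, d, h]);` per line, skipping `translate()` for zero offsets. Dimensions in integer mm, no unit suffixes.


translate([389, 430, 0]) cube([5850, 104, 2950]);
translate([389, 4746, 0]) cube([5850, 104, 2950]);
translate([389, 534, 0]) cube([104, 4212, 2950]);
translate([6135, 534, 0]) cube([104, 4212, 2950]);


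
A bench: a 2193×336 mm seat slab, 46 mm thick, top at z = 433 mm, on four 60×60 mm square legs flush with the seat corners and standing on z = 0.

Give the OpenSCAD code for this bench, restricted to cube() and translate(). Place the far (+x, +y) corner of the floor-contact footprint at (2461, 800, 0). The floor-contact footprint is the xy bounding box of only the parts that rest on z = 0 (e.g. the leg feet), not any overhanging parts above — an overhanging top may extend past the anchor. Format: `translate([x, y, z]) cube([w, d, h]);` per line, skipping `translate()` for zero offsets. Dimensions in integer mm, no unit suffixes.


translate([268, 464, 387]) cube([2193, 336, 46]);
translate([268, 464, 0]) cube([60, 60, 387]);
translate([268, 740, 0]) cube([60, 60, 387]);
translate([2401, 464, 0]) cube([60, 60, 387]);
translate([2401, 740, 0]) cube([60, 60, 387]);


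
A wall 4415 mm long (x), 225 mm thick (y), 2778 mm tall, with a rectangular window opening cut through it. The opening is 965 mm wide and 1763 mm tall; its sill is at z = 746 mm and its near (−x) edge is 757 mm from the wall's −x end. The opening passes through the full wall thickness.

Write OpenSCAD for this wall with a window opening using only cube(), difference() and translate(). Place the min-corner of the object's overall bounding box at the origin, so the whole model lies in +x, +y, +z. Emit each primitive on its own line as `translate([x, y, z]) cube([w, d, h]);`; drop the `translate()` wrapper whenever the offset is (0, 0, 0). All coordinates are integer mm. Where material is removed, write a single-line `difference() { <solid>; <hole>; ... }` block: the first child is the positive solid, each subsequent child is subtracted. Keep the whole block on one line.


difference() { cube([4415, 225, 2778]); translate([757, 0, 746]) cube([965, 225, 1763]); }


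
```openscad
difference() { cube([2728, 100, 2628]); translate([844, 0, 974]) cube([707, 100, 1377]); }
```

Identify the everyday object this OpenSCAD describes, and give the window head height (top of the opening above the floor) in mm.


A wall with a window opening. The window head height is 2351 mm.

A wall with a rectangular opening subtracted — a window. Sill at z = 974, opening 1377 mm tall, so the head is at 974 + 1377 = 2351 mm.


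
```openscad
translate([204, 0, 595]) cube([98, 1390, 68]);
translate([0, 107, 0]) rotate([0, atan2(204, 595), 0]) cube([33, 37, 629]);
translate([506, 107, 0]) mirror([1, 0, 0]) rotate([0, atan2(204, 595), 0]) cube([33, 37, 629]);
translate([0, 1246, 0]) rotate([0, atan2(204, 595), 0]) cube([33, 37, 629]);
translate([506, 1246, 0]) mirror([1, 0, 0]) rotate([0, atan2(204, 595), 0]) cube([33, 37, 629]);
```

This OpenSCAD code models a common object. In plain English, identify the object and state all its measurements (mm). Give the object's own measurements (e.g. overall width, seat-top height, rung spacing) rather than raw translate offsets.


A sawhorse. A 98×1390×68 mm beam (x, y, z) sits on two A-frame leg pairs. Each pair is two raked legs of 33×37 mm section (37 mm along y) splaying symmetrically in x. Each leg rises 595 mm vertically over 204 mm of horizontal reach and is 629 mm long along its own axis. Every leg's outer bottom edge rests on the floor and its outer top edge meets a bottom edge of the beam — the left legs (tilting toward +x) meet the beam's −x bottom edge, the right legs (their mirror images, tilting toward −x) meet its +x bottom edge — so the leg tops tuck under the beam, the beam's underside is 595 mm above the floor, and the feet are 506 mm apart outside-to-outside with the beam centred between them. The two leg pairs are set in 107 mm from either end of the beam.


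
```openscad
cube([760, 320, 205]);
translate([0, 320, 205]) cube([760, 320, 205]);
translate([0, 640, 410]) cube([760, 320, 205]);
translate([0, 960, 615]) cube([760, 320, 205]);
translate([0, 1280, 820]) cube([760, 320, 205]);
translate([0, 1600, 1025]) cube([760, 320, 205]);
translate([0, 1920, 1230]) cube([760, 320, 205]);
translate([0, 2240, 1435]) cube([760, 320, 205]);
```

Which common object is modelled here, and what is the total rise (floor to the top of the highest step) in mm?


A staircase. The total rise is 1640 mm.

8 identical blocks, each offset up and back from the previous — a staircase. Each step is 205 mm tall and there are 8 of them, so the total rise is 8 × 205 = 1640 mm.


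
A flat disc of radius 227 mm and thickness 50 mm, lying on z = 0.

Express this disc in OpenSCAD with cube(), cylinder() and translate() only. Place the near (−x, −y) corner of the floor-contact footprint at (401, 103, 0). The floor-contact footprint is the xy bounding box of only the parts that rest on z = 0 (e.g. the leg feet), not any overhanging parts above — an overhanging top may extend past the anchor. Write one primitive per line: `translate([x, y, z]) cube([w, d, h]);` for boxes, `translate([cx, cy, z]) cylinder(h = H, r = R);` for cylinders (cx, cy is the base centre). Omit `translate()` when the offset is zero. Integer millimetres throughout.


translate([628, 330, 0]) cylinder(h = 50, r = 227);


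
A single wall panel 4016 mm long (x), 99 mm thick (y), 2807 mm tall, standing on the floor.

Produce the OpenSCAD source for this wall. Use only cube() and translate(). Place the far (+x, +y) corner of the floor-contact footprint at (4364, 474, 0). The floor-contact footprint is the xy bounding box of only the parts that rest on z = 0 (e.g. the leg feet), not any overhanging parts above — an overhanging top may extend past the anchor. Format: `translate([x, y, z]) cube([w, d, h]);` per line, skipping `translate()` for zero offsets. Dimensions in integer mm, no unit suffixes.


translate([348, 375, 0]) cube([4016, 99, 2807]);


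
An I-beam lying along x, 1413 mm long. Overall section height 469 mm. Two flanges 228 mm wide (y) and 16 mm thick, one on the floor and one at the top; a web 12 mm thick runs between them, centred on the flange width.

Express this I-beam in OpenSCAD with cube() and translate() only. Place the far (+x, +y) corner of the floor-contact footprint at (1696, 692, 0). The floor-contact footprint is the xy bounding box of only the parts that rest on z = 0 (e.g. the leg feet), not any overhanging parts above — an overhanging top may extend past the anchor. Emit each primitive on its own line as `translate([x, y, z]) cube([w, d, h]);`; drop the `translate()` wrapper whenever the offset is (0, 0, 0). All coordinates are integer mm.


translate([283, 464, 0]) cube([1413, 228, 16]);
translate([283, 572, 16]) cube([1413, 12, 437]);
translate([283, 464, 453]) cube([1413, 228, 16]);


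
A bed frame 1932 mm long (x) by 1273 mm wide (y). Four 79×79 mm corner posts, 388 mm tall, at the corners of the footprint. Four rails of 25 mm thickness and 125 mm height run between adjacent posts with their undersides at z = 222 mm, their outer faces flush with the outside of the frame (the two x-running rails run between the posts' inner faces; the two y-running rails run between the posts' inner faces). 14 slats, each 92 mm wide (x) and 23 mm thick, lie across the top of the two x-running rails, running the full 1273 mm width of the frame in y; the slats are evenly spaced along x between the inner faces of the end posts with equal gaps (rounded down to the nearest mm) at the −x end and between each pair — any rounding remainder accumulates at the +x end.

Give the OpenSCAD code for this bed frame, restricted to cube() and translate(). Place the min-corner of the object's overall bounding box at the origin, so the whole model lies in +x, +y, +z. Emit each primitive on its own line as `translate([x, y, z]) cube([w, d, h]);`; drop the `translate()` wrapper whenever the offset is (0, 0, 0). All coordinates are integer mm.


cube([79, 79, 388]);
translate([0, 1194, 0]) cube([79, 79, 388]);
translate([1853, 0, 0]) cube([79, 79, 388]);
translate([1853, 1194, 0]) cube([79, 79, 388]);
translate([79, 0, 222]) cube([1774, 25, 125]);
translate([79, 1248, 222]) cube([1774, 25, 125]);
translate([0, 79, 222]) cube([25, 1115, 125]);
translate([1907, 79, 222]) cube([25, 1115, 125]);
translate([111, 0, 347]) cube([92, 1273, 23]);
translate([235, 0, 347]) cube([92, 1273, 23]);
translate([359, 0, 347]) cube([92, 1273, 23]);
translate([483, 0, 347]) cube([92, 1273, 23]);
translate([607, 0, 347]) cube([92, 1273, 23]);
translate([731, 0, 347]) cube([92, 1273, 23]);
translate([855, 0, 347]) cube([92, 1273, 23]);
translate([979, 0, 347]) cube([92, 1273, 23]);
translate([1103, 0, 347]) cube([92, 1273, 23]);
translate([1227, 0, 347]) cube([92, 1273, 23]);
translate([1351, 0, 347]) cube([92, 1273, 23]);
translate([1475, 0, 347]) cube([92, 1273, 23]);
translate([1599, 0, 347]) cube([92, 1273, 23]);
translate([1723, 0, 347]) cube([92, 1273, 23]);


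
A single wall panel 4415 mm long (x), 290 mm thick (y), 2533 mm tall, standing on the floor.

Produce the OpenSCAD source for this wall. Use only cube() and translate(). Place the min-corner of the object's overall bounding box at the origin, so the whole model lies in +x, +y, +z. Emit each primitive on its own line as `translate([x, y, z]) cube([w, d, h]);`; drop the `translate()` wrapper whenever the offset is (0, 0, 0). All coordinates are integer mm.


cube([4415, 290, 2533]);


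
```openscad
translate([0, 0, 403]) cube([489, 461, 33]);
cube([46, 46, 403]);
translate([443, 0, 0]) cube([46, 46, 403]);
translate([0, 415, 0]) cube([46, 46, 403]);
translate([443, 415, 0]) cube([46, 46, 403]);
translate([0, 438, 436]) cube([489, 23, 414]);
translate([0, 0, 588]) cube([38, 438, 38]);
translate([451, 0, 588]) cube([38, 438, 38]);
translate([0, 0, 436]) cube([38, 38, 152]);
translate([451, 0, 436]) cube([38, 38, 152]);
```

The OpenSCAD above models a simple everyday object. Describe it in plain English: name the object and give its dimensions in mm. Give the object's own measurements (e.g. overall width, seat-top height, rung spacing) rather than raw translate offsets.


A chair. The seat is a 489×461×33 mm slab with its top at z = 436 mm, on four 46×46 mm corner legs (flush with the seat edges, standing on z = 0). A flat backrest 23 mm thick, 414 mm tall, spans the full seat width and rises from the seat top along its +y edge, rear face flush with the rear of the seat. Two armrests of 38×38 mm section run along each side from the seat's front edge to the front of the backrest, top faces 190 mm above the seat top and outer faces flush with the seat's x-edges; a 38×38 mm post under the front of each armrest stands on the seat at the front corner.


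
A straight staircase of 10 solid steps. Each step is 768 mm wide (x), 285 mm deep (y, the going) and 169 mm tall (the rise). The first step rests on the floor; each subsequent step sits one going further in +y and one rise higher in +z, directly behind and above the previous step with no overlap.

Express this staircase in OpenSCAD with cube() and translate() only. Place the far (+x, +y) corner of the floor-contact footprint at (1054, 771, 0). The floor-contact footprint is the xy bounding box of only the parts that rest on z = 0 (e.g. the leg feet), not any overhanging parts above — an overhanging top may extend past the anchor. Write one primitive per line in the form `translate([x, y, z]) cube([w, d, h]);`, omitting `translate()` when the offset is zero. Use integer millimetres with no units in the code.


translate([286, 486, 0]) cube([768, 285, 169]);
translate([286, 771, 169]) cube([768, 285, 169]);
translate([286, 1056, 338]) cube([768, 285, 169]);
translate([286, 1341, 507]) cube([768, 285, 169]);
translate([286, 1626, 676]) cube([768, 285, 169]);
translate([286, 1911, 845]) cube([768, 285, 169]);
translate([286, 2196, 1014]) cube([768, 285, 169]);
translate([286, 2481, 1183]) cube([768, 285, 169]);
translate([286, 2766, 1352]) cube([768, 285, 169]);
translate([286, 3051, 1521]) cube([768, 285, 169]);


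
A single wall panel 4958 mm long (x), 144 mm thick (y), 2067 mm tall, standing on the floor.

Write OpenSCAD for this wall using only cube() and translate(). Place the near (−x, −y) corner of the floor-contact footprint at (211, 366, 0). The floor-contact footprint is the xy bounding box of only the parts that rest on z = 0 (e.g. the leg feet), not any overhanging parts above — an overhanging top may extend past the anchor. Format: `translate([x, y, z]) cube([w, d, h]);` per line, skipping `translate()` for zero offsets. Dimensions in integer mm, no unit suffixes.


translate([211, 366, 0]) cube([4958, 144, 2067]);


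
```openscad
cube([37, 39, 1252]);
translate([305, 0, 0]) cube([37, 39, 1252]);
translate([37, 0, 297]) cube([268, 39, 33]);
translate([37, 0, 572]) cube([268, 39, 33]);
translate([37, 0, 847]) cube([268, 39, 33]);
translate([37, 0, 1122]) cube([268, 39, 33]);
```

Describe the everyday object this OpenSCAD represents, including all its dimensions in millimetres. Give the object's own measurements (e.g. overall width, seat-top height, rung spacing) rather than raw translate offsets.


A straight ladder. Two 37×39 mm vertical rails, 1252 mm tall, stand 342 mm apart (outside-to-outside) with their front faces coplanar on the −y side. 4 rungs, each 39 mm deep and 33 mm tall, span between the inner faces of the rails, front faces flush with the rails. The lowest rung's underside is at z = 297 mm and rungs are spaced 275 mm apart (underside to underside).
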